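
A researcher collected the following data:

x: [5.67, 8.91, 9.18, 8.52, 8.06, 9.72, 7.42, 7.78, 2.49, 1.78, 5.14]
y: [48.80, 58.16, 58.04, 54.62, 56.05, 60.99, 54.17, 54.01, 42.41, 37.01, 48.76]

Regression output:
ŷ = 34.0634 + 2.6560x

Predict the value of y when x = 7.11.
ŷ = 52.9476

Plug x = 7.11 into the fitted line:

ŷ = 34.0634 + 2.6560 × 7.11
ŷ = 34.0634 + 18.8842
ŷ = 52.9476

This is a point prediction; actual observations scatter around it by roughly the residual standard deviation.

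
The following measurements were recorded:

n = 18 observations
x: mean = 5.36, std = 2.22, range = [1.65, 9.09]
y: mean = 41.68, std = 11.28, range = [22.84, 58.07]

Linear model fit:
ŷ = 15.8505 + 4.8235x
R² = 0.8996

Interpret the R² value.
R² = 0.8996 means 89.96% of the variation in y is explained by the linear relationship with x. This indicates a strong fit.

R² (coefficient of determination) measures the proportion of variance in y explained by the regression model.

Here R² = 0.8996:
- Explained: 89.96% of the variation in y
- Unexplained (residual): 100% − 89.96% = 10.04%
- Rule of thumb (below 0.3 weak; 0.3 to below 0.7 moderate; 0.7 and above strong) → strong

Calculation: R² = 1 − (SS_res / SS_tot), where SS_res is the sum of squared residuals and SS_tot the total sum of squares.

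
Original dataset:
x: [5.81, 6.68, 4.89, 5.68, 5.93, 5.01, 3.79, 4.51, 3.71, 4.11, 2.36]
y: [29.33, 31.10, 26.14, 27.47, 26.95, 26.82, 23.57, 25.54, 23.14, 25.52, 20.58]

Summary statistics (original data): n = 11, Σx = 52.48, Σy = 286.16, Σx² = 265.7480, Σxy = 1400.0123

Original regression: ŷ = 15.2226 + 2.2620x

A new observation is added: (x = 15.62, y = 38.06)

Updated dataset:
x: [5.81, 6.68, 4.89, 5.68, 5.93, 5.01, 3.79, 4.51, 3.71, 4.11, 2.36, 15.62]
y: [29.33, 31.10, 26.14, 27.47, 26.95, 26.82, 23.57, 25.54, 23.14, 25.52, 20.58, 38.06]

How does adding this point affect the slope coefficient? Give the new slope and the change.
Adding the point moves β₁ from 2.2620 to 1.2539, i.e. it decreases by 1.0081 (-44.6%).

x = 15.62 lies well outside the original x-range [2.36, 6.68] (x̄ ≈ 4.77), so this observation has high leverage and can move the slope substantially.

Step 1: Update the sums with the new point (n goes from 11 to 12)
Σx  = 52.48 + 15.62 = 68.10
Σy  = 286.16 + 38.06 = 324.22
Σx² = 265.7480 + 15.62² = 265.7480 + 243.9844 = 509.7324
Σxy = 1400.0123 + 15.62×38.06 = 1400.0123 + 594.4972 = 1994.5095

Step 2: Recompute the slope with b₁ = (nΣxy − ΣxΣy) / (nΣx² − (Σx)²)
Numerator   = 12×1994.5095 − 68.10×324.22 = 23934.1140 − 22079.3820 = 1854.7320
Denominator = 12×509.7324 − 68.10² = 6116.7888 − 4637.6100 = 1479.1788
b₁(new) = 1854.7320 / 1479.1788 = 1.2539

(Same formula on the original sums: (11×1400.0123 − 52.48×286.16) / (11×265.7480 − 52.48²) = 382.4585 / 169.0776 = 2.2620, matching the given fit.)

Step 3: Change in slope
Δβ₁ = 1.2539 − 2.2620 = -1.0081
Relative change = -1.0081 / 2.2620 × 100% = -44.6%
→ the slope decreases when the point is added.

Because the point sits below the extension of the original line at a high-leverage x, it tilts the fit down.
In practice: investigate whether it comes from the same population as the rest of the sample; examine leverage (hᵢ) and Cook's distance rather than deleting it automatically.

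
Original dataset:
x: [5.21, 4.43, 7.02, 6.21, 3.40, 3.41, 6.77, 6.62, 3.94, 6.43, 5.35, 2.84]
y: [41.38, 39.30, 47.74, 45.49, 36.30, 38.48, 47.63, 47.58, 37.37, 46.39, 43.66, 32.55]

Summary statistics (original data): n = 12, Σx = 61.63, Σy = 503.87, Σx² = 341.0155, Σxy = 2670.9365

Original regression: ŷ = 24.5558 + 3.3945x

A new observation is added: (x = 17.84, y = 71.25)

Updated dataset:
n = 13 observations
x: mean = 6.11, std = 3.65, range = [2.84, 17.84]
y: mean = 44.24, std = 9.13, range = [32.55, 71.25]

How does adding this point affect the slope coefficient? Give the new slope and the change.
The slope changes from 3.3945 to 2.4573 (change of -0.9372, or -27.6%).

The new point has HIGH LEVERAGE: x = 17.84 is far from the original mean x̄ = 61.63/12 ≈ 5.14 (original range [2.84, 7.02]).

Step 1: Update the sums with the new point (n goes from 12 to 13)
Σx  = 61.63 + 17.84 = 79.47
Σy  = 503.87 + 71.25 = 575.12
Σx² = 341.0155 + 17.84² = 341.0155 + 318.2656 = 659.2811
Σxy = 2670.9365 + 17.84×71.25 = 2670.9365 + 1271.1000 = 3942.0365

Step 2: Recompute the slope with b₁ = (nΣxy − ΣxΣy) / (nΣx² − (Σx)²)
Numerator   = 13×3942.0365 − 79.47×575.12 = 51246.4745 − 45704.7864 = 5541.6881
Denominator = 13×659.2811 − 79.47² = 8570.6543 − 6315.4809 = 2255.1734
b₁(new) = 5541.6881 / 2255.1734 = 2.4573

(Same formula on the original sums: (12×2670.9365 − 61.63×503.87) / (12×341.0155 − 61.63²) = 997.7299 / 293.9291 = 3.3945, matching the given fit.)

Step 3: Change in slope
Δβ₁ = 2.4573 − 3.3945 = -0.9372
Relative change = -0.9372 / 3.3945 × 100% = -27.6%
→ the slope decreases when the point is added.

Because the point sits below the extension of the original line at a high-leverage x, it tilts the fit down.
In practice: examine leverage (hᵢ) and Cook's distance rather than deleting it automatically; refit with and without it and report both if conclusions differ.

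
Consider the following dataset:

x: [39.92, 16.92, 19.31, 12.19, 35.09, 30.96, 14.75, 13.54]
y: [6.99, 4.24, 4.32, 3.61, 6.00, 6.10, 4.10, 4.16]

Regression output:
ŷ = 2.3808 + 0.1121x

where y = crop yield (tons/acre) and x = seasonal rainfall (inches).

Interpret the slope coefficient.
On average, crop yield is about 0.1121 tons/acre higher for every extra inch of rainfall.

The slope coefficient β₁ = 0.1121 represents the marginal effect of rainfall on crop yield.

Interpretation:
- Rainfall up by 1 inch → predicted crop yield increases by 0.1121 tons/acre
- This is a linear approximation: the same per-unit change is assumed across the whole observed x range
- The slope describes association in these data, not necessarily a causal effect

(β₀ = 2.3808 is the fitted value at x = 0 and is not part of the slope interpretation.)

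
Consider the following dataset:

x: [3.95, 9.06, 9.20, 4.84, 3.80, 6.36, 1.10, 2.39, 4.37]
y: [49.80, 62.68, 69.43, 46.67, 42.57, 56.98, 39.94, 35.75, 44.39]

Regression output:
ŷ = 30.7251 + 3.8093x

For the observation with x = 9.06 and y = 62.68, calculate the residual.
Residual = -2.5574

The residual is the difference between the actual value and the predicted value:

Residual = y - ŷ

Step 1: Calculate predicted value
ŷ = 30.7251 + 3.8093 × 9.06
ŷ = 65.2374

Step 2: Calculate residual
Residual = 62.68 - 65.2374
Residual = -2.5574

Interpretation: the model overestimates the actual value by 2.5574 at this point (negative residual → observation lies below the fitted line).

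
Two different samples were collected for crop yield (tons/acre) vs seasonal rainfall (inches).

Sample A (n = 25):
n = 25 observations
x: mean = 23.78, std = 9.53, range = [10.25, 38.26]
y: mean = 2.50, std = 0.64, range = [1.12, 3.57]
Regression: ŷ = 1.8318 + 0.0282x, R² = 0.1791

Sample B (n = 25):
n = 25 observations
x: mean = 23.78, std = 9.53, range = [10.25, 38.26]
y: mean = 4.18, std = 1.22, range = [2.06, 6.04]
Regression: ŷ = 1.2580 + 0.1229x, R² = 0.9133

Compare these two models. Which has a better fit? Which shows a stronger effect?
Model B has the better fit (R² = 0.9133 vs 0.1791). Model B shows the stronger effect (|β₁| = 0.1229 vs 0.0282).

Model Comparison:

Goodness of fit (R²):
- Model A: R² = 0.1791 → 17.91% of variance in crop yield explained
- Model B: R² = 0.9133 → 91.33% of variance in crop yield explained
- 0.9133 > 0.1791 → Model B has the better fit

Which has the larger per-inch effect? (|β₁|)
- Model A: β₁ = 0.0282 → predicted crop yield rises 0.0282 tons/acre per additional inch of rainfall
- Model B: β₁ = 0.1229 → predicted crop yield rises 0.1229 tons/acre per additional inch of rainfall
- |0.0282| < |0.1229| → Model B shows the stronger marginal effect

Notes:
- A steeper slope doesn't make a better model if the scatter around the line is large.
- R² measures how tightly points cluster around the line; β₁ measures how steep the line is — they answer different questions.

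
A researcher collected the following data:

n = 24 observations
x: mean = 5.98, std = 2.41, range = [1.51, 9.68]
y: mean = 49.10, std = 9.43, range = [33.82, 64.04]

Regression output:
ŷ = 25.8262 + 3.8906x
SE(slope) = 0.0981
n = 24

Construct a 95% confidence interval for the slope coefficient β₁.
The 95% CI for β₁ is (3.6872, 4.0940)

Confidence interval for the slope:

The 95% CI for β₁ is: β̂₁ ± t*(α/2, n-2) × SE(β̂₁)

Step 1: Find critical t-value
- Confidence level = 0.95
- Degrees of freedom = n - 2 = 24 - 2 = 22
- t*(α/2, 22) = 2.0739

Step 2: Calculate margin of error
Margin = 2.0739 × 0.0981 = 0.2034

Step 3: Construct interval
CI = 3.8906 ± 0.2034
CI = (3.6872, 4.0940)

Interpretation: intervals built this way capture the true β₁ in 95% of repeated samples; here the plausible range for the per-unit effect of x on y is 3.6872 to 4.0940.
Since 0 is outside the interval, a two-sided test at α = 0.05 would reject H₀: β₁ = 0.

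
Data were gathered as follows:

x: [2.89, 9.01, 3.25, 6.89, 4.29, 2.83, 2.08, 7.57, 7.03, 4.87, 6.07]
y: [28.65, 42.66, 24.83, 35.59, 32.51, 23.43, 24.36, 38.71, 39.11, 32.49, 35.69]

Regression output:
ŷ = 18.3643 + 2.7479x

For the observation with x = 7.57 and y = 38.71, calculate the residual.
Residual = -0.4559

The residual is the difference between the actual value and the predicted value:

Residual = y - ŷ

Step 1: Calculate predicted value
ŷ = 18.3643 + 2.7479 × 7.57
ŷ = 39.1659

Step 2: Calculate residual
Residual = 38.71 - 39.1659
Residual = -0.4559

Sign check: y < ŷ, so the point is below the line and the fit overestimates here.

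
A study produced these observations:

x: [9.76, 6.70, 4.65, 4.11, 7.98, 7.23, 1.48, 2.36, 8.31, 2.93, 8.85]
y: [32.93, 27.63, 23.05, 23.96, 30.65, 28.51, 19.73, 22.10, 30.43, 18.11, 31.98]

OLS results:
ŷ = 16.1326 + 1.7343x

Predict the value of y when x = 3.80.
ŷ = 22.7229

Plug x = 3.80 into the fitted line:

ŷ = 16.1326 + 1.7343 × 3.80
ŷ = 16.1326 + 6.5903
ŷ = 22.7229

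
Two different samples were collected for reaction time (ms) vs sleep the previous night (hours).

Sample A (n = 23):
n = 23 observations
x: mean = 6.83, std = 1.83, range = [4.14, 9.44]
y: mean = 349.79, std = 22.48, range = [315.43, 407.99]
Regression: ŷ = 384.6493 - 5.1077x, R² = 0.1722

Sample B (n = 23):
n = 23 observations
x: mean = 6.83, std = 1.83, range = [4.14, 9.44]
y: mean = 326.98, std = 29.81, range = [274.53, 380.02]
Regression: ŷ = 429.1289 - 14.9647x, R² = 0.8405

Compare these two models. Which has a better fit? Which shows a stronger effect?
Model B has the better fit (R² = 0.8405 vs 0.1722). Model B shows the stronger effect (|β₁| = 14.9647 vs 5.1077).

Model Comparison:

Fit — compare R²:
- Model A: R² = 0.1722 → 17.22% of variance in reaction time explained
- Model B: R² = 0.8405 → 84.05% of variance in reaction time explained
- 0.8405 > 0.1722 → Model B has the better fit

Which has the larger per-hour effect? (|β₁|)
- Model A: β₁ = -5.1077 → predicted reaction time falls 5.1077 ms per additional hour of sleep
- Model B: β₁ = -14.9647 → predicted reaction time falls 14.9647 ms per additional hour of sleep
- |-5.1077| < |-14.9647| → Model B shows the stronger marginal effect

Notes:
- The two samples could reflect different populations, time periods, or measurement quality.
- A better fit (higher R²) doesn't necessarily mean a more important relationship.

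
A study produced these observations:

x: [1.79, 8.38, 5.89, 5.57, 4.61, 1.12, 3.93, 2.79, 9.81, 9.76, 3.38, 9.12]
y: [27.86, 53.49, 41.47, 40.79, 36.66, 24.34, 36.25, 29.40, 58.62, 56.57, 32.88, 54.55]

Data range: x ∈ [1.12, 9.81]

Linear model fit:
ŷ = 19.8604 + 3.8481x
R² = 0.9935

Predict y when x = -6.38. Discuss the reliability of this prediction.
ŷ = -4.6905 (extrapolation — x = -6.38 lies outside [1.12, 9.81], so reliability is low).

Prediction calculation:
ŷ = 19.8604 + 3.8481 × (-6.38)
ŷ = -4.6905

Reliability:
- Data range: x ∈ [1.12, 9.81]
- Prediction point: x = -6.38 is 7.50 units below the observed range → this is EXTRAPOLATION, not interpolation

Why that matters here:
- There are no observations near this x to validate the fitted line there
- R² describes fit only over the sampled x values; it says nothing about behaviour beyond them

A defensible statement: 'if the linear trend continued to x = -6.38, y would be about -4.6905' — the premise is untested.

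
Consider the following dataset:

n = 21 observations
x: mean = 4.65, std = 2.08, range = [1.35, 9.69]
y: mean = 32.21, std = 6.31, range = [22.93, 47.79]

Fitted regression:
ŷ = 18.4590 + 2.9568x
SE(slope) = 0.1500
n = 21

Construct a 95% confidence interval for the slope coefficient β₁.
The 95% CI for β₁ is (2.6428, 3.2708)

Confidence interval for the slope:

The 95% CI for β₁ is: β̂₁ ± t*(α/2, n-2) × SE(β̂₁)

Step 1: Find critical t-value
- Confidence level = 0.95
- Degrees of freedom = n - 2 = 21 - 2 = 19
- t*(α/2, 19) = 2.0930

Step 2: Calculate margin of error
Margin = 2.0930 × 0.1500 = 0.3140

Step 3: Construct interval
CI = 2.9568 ± 0.3140
CI = (2.6428, 3.2708)

Interpretation: We are 95% confident that the true slope β₁ lies between 2.6428 and 3.2708.
Both endpoints are positive, so the data support a genuinely positive slope at this confidence level.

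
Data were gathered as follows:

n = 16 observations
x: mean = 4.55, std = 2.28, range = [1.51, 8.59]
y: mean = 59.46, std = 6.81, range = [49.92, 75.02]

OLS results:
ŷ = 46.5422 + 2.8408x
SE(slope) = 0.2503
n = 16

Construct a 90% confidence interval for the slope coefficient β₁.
The 90% CI for β₁ is (2.3999, 3.2817)

Confidence interval for the slope:

The 90% CI for β₁ is: β̂₁ ± t*(α/2, n-2) × SE(β̂₁)

Step 1: Find critical t-value
- Confidence level = 0.9
- Degrees of freedom = n - 2 = 16 - 2 = 14
- t*(α/2, 14) = 1.7613

Step 2: Calculate margin of error
Margin = 1.7613 × 0.2503 = 0.4409

Step 3: Construct interval
CI = 2.8408 ± 0.4409
CI = (2.3999, 3.2817)

Interpretation: We are 90% confident that the true slope β₁ lies between 2.3999 and 3.2817.
Since 0 is outside the interval, a two-sided test at α = 0.10 would reject H₀: β₁ = 0.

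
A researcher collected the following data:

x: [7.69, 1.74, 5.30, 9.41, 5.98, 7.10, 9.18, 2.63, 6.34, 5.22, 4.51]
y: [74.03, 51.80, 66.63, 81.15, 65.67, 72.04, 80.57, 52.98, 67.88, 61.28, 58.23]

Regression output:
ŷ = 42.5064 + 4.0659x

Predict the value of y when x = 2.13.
ŷ = 51.1668

To predict y for x = 2.13, substitute into the regression equation:

ŷ = 42.5064 + 4.0659 × 2.13
ŷ = 42.5064 + 8.6604
ŷ = 51.1668

This is the fitted mean response at that x — an individual observation would come with a wider prediction interval.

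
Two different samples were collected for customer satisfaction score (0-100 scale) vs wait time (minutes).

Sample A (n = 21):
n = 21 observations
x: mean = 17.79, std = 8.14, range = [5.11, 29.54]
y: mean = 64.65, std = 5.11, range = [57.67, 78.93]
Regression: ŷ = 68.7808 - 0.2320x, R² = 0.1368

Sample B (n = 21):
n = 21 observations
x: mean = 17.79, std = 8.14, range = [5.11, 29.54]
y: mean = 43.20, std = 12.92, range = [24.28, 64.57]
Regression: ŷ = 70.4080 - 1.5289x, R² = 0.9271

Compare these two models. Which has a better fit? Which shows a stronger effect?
Model B has the better fit (R² = 0.9271 vs 0.1368). Model B shows the stronger effect (|β₁| = 1.5289 vs 0.2320).

Model Comparison:

Fit — compare R²:
- Model A: R² = 0.1368 → 13.68% of variance in satisfaction score explained
- Model B: R² = 0.9271 → 92.71% of variance in satisfaction score explained
- 0.9271 > 0.1368 → Model B has the better fit

Effect size (slope magnitude):
- Model A: β₁ = -0.2320 → predicted satisfaction score falls 0.2320 points per additional minute of wait time
- Model B: β₁ = -1.5289 → predicted satisfaction score falls 1.5289 points per additional minute of wait time
- |-0.2320| < |-1.5289| → Model B shows the stronger marginal effect

Note: A steeper slope doesn't make a better model if the scatter around the line is large.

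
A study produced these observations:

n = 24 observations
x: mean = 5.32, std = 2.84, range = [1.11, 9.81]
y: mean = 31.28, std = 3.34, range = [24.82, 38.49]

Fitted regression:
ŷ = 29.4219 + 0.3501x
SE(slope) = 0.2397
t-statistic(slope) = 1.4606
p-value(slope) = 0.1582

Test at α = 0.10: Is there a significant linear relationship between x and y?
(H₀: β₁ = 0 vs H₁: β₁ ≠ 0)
p-value = 0.1582 ≥ α = 0.10, so we fail to reject H₀. The relationship is not significant.

Hypothesis test for the slope coefficient:

H₀: β₁ = 0 (no linear relationship)
H₁: β₁ ≠ 0 (linear relationship exists)

Test statistic: t = β̂₁ / SE(β̂₁) = 0.3501 / 0.2397 = 1.4606

p = 0.1582: how often a slope estimate this far from 0 (in SE units) would arise by chance if β₁ were truly 0.

Decision rule: reject H₀ if p-value < α.
p-value = 0.1582 ≥ α = 0.10 → fail to reject H₀.

Conclusion: the linear association between x and y is not significant at the 10% level.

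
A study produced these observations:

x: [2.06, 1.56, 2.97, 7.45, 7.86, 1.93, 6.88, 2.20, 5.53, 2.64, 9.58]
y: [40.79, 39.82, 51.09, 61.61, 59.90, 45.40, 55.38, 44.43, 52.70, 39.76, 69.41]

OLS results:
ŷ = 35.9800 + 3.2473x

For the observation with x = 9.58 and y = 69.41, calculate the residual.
Residual = 2.3209

The residual is the difference between the actual value and the predicted value:

Residual = y - ŷ

Step 1: Calculate predicted value
ŷ = 35.9800 + 3.2473 × 9.58
ŷ = 67.0891

Step 2: Calculate residual
Residual = 69.41 - 67.0891
Residual = 2.3209

Interpretation: the model underestimates the actual value by 2.3209 at this point (positive residual → observation lies above the fitted line).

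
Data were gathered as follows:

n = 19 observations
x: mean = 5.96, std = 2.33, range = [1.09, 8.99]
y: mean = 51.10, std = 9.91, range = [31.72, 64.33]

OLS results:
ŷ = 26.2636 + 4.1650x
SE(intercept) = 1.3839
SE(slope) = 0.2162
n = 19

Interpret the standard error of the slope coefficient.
SE(slope) = 0.2162 measures the uncertainty in the estimated slope. The coefficient is estimated precisely (SE/|β̂₁| = 5.2%).

SE(β̂₁) = s / √Sxx, where s is the residual standard deviation and Sxx = Σ(x − x̄)². It is the yardstick for how far β̂₁ = 4.1650 could plausibly be from the true slope.

Relative precision:
- SE / |β̂₁| = 0.2162 / 4.1650 = 5.2%
- Rule of thumb (under 20%: precise; 20% to under 50%: moderately precise; 50% or more: imprecise) → precise

Link to interval estimation: a confidence interval for β₁ is β̂₁ ± t* × 0.2162, so SE sets the half-width per unit of t*.

What drives SE(β̂₁): wider spread of x values → smaller SE; more residual scatter → larger SE; larger n (here n = 19) → smaller SE.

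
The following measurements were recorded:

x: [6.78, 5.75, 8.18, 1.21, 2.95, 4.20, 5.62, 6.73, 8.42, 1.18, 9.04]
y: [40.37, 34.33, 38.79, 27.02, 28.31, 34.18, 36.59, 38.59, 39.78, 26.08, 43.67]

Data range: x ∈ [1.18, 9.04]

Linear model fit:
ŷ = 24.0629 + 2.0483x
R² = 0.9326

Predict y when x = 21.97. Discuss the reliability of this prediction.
ŷ = 69.0641 (extrapolation — x = 21.97 lies outside [1.18, 9.04], so reliability is low).

Prediction calculation:
ŷ = 24.0629 + 2.0483 × 21.97
ŷ = 69.0641

Reliability:
- Data range: x ∈ [1.18, 9.04]
- Prediction point: x = 21.97 is 12.93 units above the observed range → this is EXTRAPOLATION, not interpolation

Why that matters here:
- Real relationships often flatten, saturate, or turn nonlinear at extremes
- R² describes fit only over the sampled x values; it says nothing about behaviour beyond them

The R² = 0.9326 only validates the fit within [1.18, 9.04]; treat ŷ = 69.0641 with caution.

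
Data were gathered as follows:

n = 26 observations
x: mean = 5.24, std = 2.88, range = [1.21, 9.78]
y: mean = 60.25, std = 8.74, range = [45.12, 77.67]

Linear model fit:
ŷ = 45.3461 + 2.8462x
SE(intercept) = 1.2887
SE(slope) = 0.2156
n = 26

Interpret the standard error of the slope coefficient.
SE(slope) = 0.2156 measures the uncertainty in the estimated slope. The coefficient is estimated precisely (SE/|β̂₁| = 7.6%).

SE(β̂₁) = 0.2156 says: if we drew many samples of n = 26 from the same population and refit each time, the fitted slopes would scatter with a standard deviation of roughly 0.2156 around the true β₁.

Relative precision:
- SE / |β̂₁| = 0.2156 / 2.8462 = 7.6%
- Rule of thumb (under 20%: precise; 20% to under 50%: moderately precise; 50% or more: imprecise) → precise

Link to interval estimation: a confidence interval for β₁ is β̂₁ ± t* × 0.2156, so SE sets the half-width per unit of t*.

What drives SE(β̂₁): larger n (here n = 26) → smaller SE; more residual scatter → larger SE.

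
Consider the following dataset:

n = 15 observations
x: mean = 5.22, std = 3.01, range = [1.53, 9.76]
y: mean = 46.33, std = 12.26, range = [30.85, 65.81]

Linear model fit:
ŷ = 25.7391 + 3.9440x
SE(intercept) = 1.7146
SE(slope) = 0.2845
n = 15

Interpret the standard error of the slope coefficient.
The slope 3.9440 is pinned down to within about ±0.2845 (one SE) by these data — relative uncertainty 7.2%, i.e. precise.

What SE measures:
- The standard error quantifies the sampling variability of the coefficient estimate
- It is the estimated standard deviation of β̂₁ across hypothetical repeated samples of the same size
- Smaller SE → more precise estimate

Relative precision:
- SE / |β̂₁| = 0.2845 / 3.9440 = 7.2%
- Rule of thumb (under 20%: precise; 20% to under 50%: moderately precise; 50% or more: imprecise) → precise

Link to the t-test: t = β̂₁ / SE(β̂₁) = 3.9440 / 0.2845 = 13.8629, the statistic for H₀: β₁ = 0.

What drives SE(β̂₁): more residual scatter → larger SE; larger n (here n = 15) → smaller SE; wider spread of x values → smaller SE.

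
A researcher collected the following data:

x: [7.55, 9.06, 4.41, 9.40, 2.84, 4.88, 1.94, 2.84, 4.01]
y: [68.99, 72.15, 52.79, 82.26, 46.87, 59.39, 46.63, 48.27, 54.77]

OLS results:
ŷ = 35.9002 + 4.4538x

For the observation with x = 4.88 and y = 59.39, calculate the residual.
Residual = 1.7553

The residual is the difference between the actual value and the predicted value:

Residual = y - ŷ

Step 1: Calculate predicted value
ŷ = 35.9002 + 4.4538 × 4.88
ŷ = 57.6347

Step 2: Calculate residual
Residual = 59.39 - 57.6347
Residual = 1.7553

Sign check: y > ŷ, so the point is above the line and the fit underestimates here.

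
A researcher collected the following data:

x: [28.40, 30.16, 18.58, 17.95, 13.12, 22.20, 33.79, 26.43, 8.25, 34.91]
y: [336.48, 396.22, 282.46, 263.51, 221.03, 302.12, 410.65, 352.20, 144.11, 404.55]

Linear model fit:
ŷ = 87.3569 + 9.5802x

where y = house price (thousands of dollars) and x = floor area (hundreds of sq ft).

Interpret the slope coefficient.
For each additional hundred sq ft of floor area, predicted house price increases by approximately 9.5802 thousand dollars.

The slope β₁ = 9.5802 gives the rate at which the fitted house price changes with floor area.

Interpretation:
- Floor area up by 1 hundred sq ft → predicted house price increases by 9.5802 thousand dollars
- This is a linear approximation: the same per-unit change is assumed across the whole observed x range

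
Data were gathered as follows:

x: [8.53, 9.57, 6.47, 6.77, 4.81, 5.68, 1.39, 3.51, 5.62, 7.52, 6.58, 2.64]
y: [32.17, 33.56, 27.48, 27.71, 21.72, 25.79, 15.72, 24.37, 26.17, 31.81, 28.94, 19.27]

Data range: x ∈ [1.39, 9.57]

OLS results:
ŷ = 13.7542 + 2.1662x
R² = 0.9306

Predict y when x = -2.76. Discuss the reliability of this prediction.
The equation gives ŷ = 7.7755; however x = -2.76 is 4.15 units below the observed range, so this extrapolated value should not be trusted.

Prediction calculation:
ŷ = 13.7542 + 2.1662 × (-2.76)
ŷ = 7.7755

Reliability:
- Data range: x ∈ [1.39, 9.57]
- Prediction point: x = -2.76 is 4.15 units below the observed range → this is EXTRAPOLATION, not interpolation

Why that matters here:
- The standard error of prediction grows with (x − x̄)², and x = -2.76 is far from x̄ = 5.76
- R² describes fit only over the sampled x values; it says nothing about behaviour beyond them
- There are no observations near this x to validate the fitted line there

The R² = 0.9306 only validates the fit within [1.39, 9.57]; treat ŷ = 7.7755 with caution.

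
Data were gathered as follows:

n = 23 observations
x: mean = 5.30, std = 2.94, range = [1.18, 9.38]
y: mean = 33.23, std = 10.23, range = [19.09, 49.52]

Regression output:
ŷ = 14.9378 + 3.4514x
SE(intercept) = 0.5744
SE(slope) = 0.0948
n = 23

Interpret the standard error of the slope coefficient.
SE(β̂₁) = 0.0948 is the estimated standard deviation of the slope estimate across repeated samples; relative to β̂₁ = 3.4514 that is 2.7%, a precise estimate.

What SE measures:
- The standard error quantifies the sampling variability of the coefficient estimate
- It is the estimated standard deviation of β̂₁ across hypothetical repeated samples of the same size
- Smaller SE → more precise estimate

Relative precision:
- SE / |β̂₁| = 0.0948 / 3.4514 = 2.7%
- Rule of thumb (under 20%: precise; 20% to under 50%: moderately precise; 50% or more: imprecise) → precise

Link to the t-test: t = β̂₁ / SE(β̂₁) = 3.4514 / 0.0948 = 36.4072, the statistic for H₀: β₁ = 0.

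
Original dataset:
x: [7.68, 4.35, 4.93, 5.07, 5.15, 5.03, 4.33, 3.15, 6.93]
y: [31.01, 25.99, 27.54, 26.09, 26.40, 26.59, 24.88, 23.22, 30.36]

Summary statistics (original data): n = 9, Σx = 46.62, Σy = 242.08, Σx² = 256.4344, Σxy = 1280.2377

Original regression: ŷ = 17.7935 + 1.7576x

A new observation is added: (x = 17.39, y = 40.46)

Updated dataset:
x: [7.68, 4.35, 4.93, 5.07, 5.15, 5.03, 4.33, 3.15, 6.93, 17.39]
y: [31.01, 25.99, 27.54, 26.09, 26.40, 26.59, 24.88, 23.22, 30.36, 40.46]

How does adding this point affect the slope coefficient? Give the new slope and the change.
Adding the point moves β₁ from 1.7576 to 1.1756, i.e. it decreases by 0.5820 (-33.1%).

The new point has HIGH LEVERAGE: x = 17.39 is far from the original mean x̄ = 46.62/9 ≈ 5.18 (original range [3.15, 7.68]).

Step 1: Update the sums with the new point (n goes from 9 to 10)
Σx  = 46.62 + 17.39 = 64.01
Σy  = 242.08 + 40.46 = 282.54
Σx² = 256.4344 + 17.39² = 256.4344 + 302.4121 = 558.8465
Σxy = 1280.2377 + 17.39×40.46 = 1280.2377 + 703.5994 = 1983.8371

Step 2: Recompute the slope with b₁ = (nΣxy − ΣxΣy) / (nΣx² − (Σx)²)
Numerator   = 10×1983.8371 − 64.01×282.54 = 19838.3710 − 18085.3854 = 1752.9856
Denominator = 10×558.8465 − 64.01² = 5588.4650 − 4097.2801 = 1491.1849
b₁(new) = 1752.9856 / 1491.1849 = 1.1756

(Same formula on the original sums: (9×1280.2377 − 46.62×242.08) / (9×256.4344 − 46.62²) = 236.3697 / 134.4852 = 1.7576, matching the given fit.)

Step 3: Change in slope
Δβ₁ = 1.1756 − 1.7576 = -0.5820
Relative change = -0.5820 / 1.7576 × 100% = -33.1%
→ the slope decreases when the point is added.

Because the point sits below the extension of the original line at a high-leverage x, it tilts the fit down.
In practice: examine leverage (hᵢ) and Cook's distance rather than deleting it automatically; investigate whether it comes from the same population as the rest of the sample.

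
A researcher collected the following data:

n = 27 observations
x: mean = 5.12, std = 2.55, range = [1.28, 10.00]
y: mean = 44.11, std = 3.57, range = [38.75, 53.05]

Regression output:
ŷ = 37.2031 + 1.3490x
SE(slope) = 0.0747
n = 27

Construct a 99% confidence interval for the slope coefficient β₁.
The 99% CI for β₁ is (1.1408, 1.5572)

Confidence interval for the slope:

The 99% CI for β₁ is: β̂₁ ± t*(α/2, n-2) × SE(β̂₁)

Step 1: Find critical t-value
- Confidence level = 0.99
- Degrees of freedom = n - 2 = 27 - 2 = 25
- t*(α/2, 25) = 2.7874

Step 2: Calculate margin of error
Margin = 2.7874 × 0.0747 = 0.2082

Step 3: Construct interval
CI = 1.3490 ± 0.2082
CI = (1.1408, 1.5572)

Interpretation: We are 99% confident that the true slope β₁ lies between 1.1408 and 1.5572.
Since 0 is outside the interval, a two-sided test at α = 0.01 would reject H₀: β₁ = 0.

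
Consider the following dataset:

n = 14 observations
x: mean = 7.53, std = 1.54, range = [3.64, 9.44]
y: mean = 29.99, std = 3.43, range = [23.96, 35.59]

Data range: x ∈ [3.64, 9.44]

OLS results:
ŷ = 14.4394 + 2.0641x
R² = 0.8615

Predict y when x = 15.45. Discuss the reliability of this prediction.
ŷ = 46.3297 (extrapolation — x = 15.45 lies outside [3.64, 9.44], so reliability is low).

Prediction calculation:
ŷ = 14.4394 + 2.0641 × 15.45
ŷ = 46.3297

Reliability:
- Data range: x ∈ [3.64, 9.44]
- Prediction point: x = 15.45 is 6.01 units above the observed range → this is EXTRAPOLATION, not interpolation

Why that matters here:
- There are no observations near this x to validate the fitted line there
- The standard error of prediction grows with (x − x̄)², and x = 15.45 is far from x̄ = 7.53

A defensible statement: 'if the linear trend continued to x = 15.45, y would be about 46.3297' — the premise is untested.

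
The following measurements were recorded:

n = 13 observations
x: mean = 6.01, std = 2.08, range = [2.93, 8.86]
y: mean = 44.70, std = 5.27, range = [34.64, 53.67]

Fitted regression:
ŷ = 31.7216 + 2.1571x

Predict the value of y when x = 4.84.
ŷ = 42.1620

Plug x = 4.84 into the fitted line:

ŷ = 31.7216 + 2.1571 × 4.84
ŷ = 31.7216 + 10.4404
ŷ = 42.1620

This is a point prediction; actual observations scatter around it by roughly the residual standard deviation.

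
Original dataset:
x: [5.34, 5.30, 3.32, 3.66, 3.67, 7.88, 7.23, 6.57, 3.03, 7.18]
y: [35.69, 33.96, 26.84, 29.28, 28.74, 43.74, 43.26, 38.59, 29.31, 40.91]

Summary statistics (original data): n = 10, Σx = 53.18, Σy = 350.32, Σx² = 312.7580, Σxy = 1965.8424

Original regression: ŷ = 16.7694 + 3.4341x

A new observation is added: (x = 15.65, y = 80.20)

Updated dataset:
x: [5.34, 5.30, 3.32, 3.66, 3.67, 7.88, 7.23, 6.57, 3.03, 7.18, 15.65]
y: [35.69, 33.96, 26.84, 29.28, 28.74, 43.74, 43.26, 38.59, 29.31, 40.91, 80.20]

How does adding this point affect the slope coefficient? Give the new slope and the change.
New slope β₁ = 4.1506 versus 3.4341 before: a change of +0.7165 (+20.9%).

The new point has HIGH LEVERAGE: x = 15.65 is far from the original mean x̄ = 53.18/10 ≈ 5.32 (original range [3.03, 7.88]).

Step 1: Update the sums with the new point (n goes from 10 to 11)
Σx  = 53.18 + 15.65 = 68.83
Σy  = 350.32 + 80.20 = 430.52
Σx² = 312.7580 + 15.65² = 312.7580 + 244.9225 = 557.6805
Σxy = 1965.8424 + 15.65×80.20 = 1965.8424 + 1255.1300 = 3220.9724

Step 2: Recompute the slope with b₁ = (nΣxy − ΣxΣy) / (nΣx² − (Σx)²)
Numerator   = 11×3220.9724 − 68.83×430.52 = 35430.6964 − 29632.6916 = 5798.0048
Denominator = 11×557.6805 − 68.83² = 6134.4855 − 4737.5689 = 1396.9166
b₁(new) = 5798.0048 / 1396.9166 = 4.1506

(Same formula on the original sums: (10×1965.8424 − 53.18×350.32) / (10×312.7580 − 53.18²) = 1028.4064 / 299.4676 = 3.4341, matching the given fit.)

Step 3: Change in slope
Δβ₁ = 4.1506 − 3.4341 = +0.7165
Relative change = +0.7165 / 3.4341 × 100% = +20.9%
→ the slope increases when the point is added.

A high-leverage point only changes the slope if it is off the original line; here y = 80.20 is above the original trend, so the slope increases.
In practice: investigate whether it comes from the same population as the rest of the sample.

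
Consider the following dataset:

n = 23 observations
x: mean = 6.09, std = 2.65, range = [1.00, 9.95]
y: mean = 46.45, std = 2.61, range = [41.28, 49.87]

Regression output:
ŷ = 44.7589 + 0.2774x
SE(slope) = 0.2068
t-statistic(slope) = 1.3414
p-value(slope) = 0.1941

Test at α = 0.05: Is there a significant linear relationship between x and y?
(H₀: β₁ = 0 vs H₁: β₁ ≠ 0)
p-value = 0.1941 ≥ α = 0.05, so we fail to reject H₀. The relationship is not significant.

Hypothesis test for the slope coefficient:

H₀: β₁ = 0 (no linear relationship)
H₁: β₁ ≠ 0 (linear relationship exists)

Test statistic: t = β̂₁ / SE(β̂₁) = 0.2774 / 0.2068 = 1.3414

With df = 21, the two-sided p-value for |t| = 1.3414 is 0.1941.

Decision rule: reject H₀ if p-value < α.
p-value = 0.1941 ≥ α = 0.05 → fail to reject H₀.

Conclusion: the linear association between x and y is not significant at the 5% level.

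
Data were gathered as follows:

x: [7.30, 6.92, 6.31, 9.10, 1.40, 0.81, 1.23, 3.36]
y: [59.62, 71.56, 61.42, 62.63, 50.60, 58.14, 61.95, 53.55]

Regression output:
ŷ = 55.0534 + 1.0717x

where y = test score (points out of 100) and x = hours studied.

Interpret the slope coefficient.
For each additional hour of study time, predicted test score increases by approximately 1.0717 points.

β₁ = 1.0717 is the change in predicted test score (points) per additional hour of study time.

Interpretation:
- Study time up by 1 hour → predicted test score increases by 1.0717 points
- This is a linear approximation: the same per-unit change is assumed across the whole observed x range

(β₀ = 55.0534 is the fitted value at x = 0 and is not part of the slope interpretation.)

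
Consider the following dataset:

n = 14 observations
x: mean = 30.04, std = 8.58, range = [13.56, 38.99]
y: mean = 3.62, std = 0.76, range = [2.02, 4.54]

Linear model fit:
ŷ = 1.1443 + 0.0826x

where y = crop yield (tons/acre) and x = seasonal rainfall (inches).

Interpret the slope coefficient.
For each additional inch of rainfall, predicted crop yield increases by approximately 0.0826 tons/acre.

The slope β₁ = 0.0826 gives the rate at which the fitted crop yield changes with rainfall.

Interpretation:
- Rainfall up by 1 inch → predicted crop yield increases by 0.0826 tons/acre
- This is a linear approximation: the same per-unit change is assumed across the whole observed x range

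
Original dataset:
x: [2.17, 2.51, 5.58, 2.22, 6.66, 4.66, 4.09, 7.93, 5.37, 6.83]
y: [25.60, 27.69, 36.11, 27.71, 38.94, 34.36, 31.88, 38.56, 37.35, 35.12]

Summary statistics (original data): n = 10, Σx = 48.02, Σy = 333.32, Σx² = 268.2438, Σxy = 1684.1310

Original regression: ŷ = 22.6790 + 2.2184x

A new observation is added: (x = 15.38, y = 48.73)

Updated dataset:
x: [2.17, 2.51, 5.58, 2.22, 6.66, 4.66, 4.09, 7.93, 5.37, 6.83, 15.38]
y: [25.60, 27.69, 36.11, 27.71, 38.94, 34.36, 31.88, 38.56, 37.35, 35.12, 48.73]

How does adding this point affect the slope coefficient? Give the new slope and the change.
Adding the point moves β₁ from 2.2184 to 1.6617, i.e. it decreases by 0.5567 (-25.1%).

x = 15.38 lies well outside the original x-range [2.17, 7.93] (x̄ ≈ 4.80), so this observation has high leverage and can move the slope substantially.

Step 1: Update the sums with the new point (n goes from 10 to 11)
Σx  = 48.02 + 15.38 = 63.40
Σy  = 333.32 + 48.73 = 382.05
Σx² = 268.2438 + 15.38² = 268.2438 + 236.5444 = 504.7882
Σxy = 1684.1310 + 15.38×48.73 = 1684.1310 + 749.4674 = 2433.5984

Step 2: Recompute the slope with b₁ = (nΣxy − ΣxΣy) / (nΣx² − (Σx)²)
Numerator   = 11×2433.5984 − 63.40×382.05 = 26769.5824 − 24221.9700 = 2547.6124
Denominator = 11×504.7882 − 63.40² = 5552.6702 − 4019.5600 = 1533.1102
b₁(new) = 2547.6124 / 1533.1102 = 1.6617

(Same formula on the original sums: (10×1684.1310 − 48.02×333.32) / (10×268.2438 − 48.02²) = 835.2836 / 376.5176 = 2.2184, matching the given fit.)

Step 3: Change in slope
Δβ₁ = 1.6617 − 2.2184 = -0.5567
Relative change = -0.5567 / 2.2184 × 100% = -25.1%
→ the slope decreases when the point is added.

A high-leverage point only changes the slope if it is off the original line; here y = 48.73 is below the original trend, so the slope decreases.
In practice: examine leverage (hᵢ) and Cook's distance rather than deleting it automatically; investigate whether it comes from the same population as the rest of the sample.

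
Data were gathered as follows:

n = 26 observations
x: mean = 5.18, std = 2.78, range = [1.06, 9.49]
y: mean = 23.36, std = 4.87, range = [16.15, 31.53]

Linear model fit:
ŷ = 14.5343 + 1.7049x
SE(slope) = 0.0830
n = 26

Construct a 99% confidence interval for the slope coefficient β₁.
The 99% CI for β₁ is (1.4728, 1.9370)

Confidence interval for the slope:

The 99% CI for β₁ is: β̂₁ ± t*(α/2, n-2) × SE(β̂₁)

Step 1: Find critical t-value
- Confidence level = 0.99
- Degrees of freedom = n - 2 = 26 - 2 = 24
- t*(α/2, 24) = 2.7969

Step 2: Calculate margin of error
Margin = 2.7969 × 0.0830 = 0.2321

Step 3: Construct interval
CI = 1.7049 ± 0.2321
CI = (1.4728, 1.9370)

Interpretation: We are 99% confident that the true slope β₁ lies between 1.4728 and 1.9370.
The interval does not include 0, suggesting a significant linear relationship.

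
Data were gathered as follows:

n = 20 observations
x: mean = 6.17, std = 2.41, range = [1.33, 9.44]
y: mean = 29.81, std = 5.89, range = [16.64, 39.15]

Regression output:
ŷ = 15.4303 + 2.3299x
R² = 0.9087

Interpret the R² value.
R² = 0.9087 means 90.87% of the variation in y is explained by the linear relationship with x. This indicates a strong fit.

The coefficient of determination R² is the fraction of the total variation in y that the fitted line accounts for.

Here R² = 0.9087:
- Explained: 90.87% of the variation in y
- Unexplained (residual): 100% − 90.87% = 9.13%
- Rule of thumb (below 0.3 weak; 0.3 to below 0.7 moderate; 0.7 and above strong) → strong

Note: R² says nothing about causation, and a high R² does not by itself mean the linear form is appropriate — check the residuals.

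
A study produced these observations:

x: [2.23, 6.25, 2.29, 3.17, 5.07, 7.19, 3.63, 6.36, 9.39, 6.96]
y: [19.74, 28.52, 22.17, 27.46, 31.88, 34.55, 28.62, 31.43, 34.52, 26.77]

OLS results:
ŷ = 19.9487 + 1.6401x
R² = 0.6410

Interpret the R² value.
About 64.10% of the variability in y is accounted for by the regression on x (R² = 0.6410) — a moderate linear fit.

R² (coefficient of determination) measures the proportion of variance in y explained by the regression model.

Here R² = 0.6410:
- Explained: 64.10% of the variation in y
- Unexplained (residual): 100% − 64.10% = 35.90%
- Rule of thumb (below 0.3 weak; 0.3 to below 0.7 moderate; 0.7 and above strong) → moderate

Note: R² never decreases when predictors are added, so it should not be used alone to compare models of different size.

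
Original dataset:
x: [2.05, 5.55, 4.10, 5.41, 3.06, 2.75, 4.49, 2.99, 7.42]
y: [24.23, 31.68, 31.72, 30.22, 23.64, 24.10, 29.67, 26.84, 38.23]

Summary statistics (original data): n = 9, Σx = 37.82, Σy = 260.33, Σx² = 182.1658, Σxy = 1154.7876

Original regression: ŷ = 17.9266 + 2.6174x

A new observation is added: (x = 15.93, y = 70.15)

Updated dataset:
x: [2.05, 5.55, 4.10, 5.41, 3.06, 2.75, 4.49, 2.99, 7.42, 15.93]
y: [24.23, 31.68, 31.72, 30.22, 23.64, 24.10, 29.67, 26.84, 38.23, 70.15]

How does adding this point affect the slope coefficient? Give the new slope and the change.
The slope changes from 2.6174 to 3.3732 (change of +0.7558, or +28.9%).

The new point has HIGH LEVERAGE: x = 15.93 is far from the original mean x̄ = 37.82/9 ≈ 4.20 (original range [2.05, 7.42]).

Step 1: Update the sums with the new point (n goes from 9 to 10)
Σx  = 37.82 + 15.93 = 53.75
Σy  = 260.33 + 70.15 = 330.48
Σx² = 182.1658 + 15.93² = 182.1658 + 253.7649 = 435.9307
Σxy = 1154.7876 + 15.93×70.15 = 1154.7876 + 1117.4895 = 2272.2771

Step 2: Recompute the slope with b₁ = (nΣxy − ΣxΣy) / (nΣx² − (Σx)²)
Numerator   = 10×2272.2771 − 53.75×330.48 = 22722.7710 − 17763.3000 = 4959.4710
Denominator = 10×435.9307 − 53.75² = 4359.3070 − 2889.0625 = 1470.2445
b₁(new) = 4959.4710 / 1470.2445 = 3.3732

(Same formula on the original sums: (9×1154.7876 − 37.82×260.33) / (9×182.1658 − 37.82²) = 547.4078 / 209.1398 = 2.6174, matching the given fit.)

Step 3: Change in slope
Δβ₁ = 3.3732 − 2.6174 = +0.7558
Relative change = +0.7558 / 2.6174 × 100% = +28.9%
→ the slope increases when the point is added.

A high-leverage point only changes the slope if it is off the original line; here y = 70.15 is above the original trend, so the slope increases.
In practice: check such a point for data-entry or measurement error; refit with and without it and report both if conclusions differ.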